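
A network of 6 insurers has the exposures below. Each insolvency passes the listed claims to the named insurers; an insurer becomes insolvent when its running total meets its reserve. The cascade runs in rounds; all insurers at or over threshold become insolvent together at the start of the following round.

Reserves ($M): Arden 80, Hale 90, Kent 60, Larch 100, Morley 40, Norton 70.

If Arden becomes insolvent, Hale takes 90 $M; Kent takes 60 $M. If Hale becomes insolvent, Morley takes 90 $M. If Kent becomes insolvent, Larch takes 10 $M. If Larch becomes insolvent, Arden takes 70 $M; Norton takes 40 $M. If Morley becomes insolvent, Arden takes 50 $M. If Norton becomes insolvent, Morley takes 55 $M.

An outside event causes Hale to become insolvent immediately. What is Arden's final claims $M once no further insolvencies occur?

Round 1 — Hale becomes insolvent (initial).
  Morley: +90 → 90 ≥ 40
Round 2 — Morley becomes insolvent.
  Arden: +50 → 50 < 80
No further insolvencies.

50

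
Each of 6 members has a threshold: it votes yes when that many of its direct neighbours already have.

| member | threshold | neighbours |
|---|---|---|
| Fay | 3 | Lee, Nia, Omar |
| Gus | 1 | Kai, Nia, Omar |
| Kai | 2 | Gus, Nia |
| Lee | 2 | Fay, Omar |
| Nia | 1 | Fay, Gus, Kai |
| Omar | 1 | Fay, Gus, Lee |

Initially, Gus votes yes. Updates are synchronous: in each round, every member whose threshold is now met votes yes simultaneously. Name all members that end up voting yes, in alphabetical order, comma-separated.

Round 1 — Gus votes yes (initial).
Round 2 — checking thresholds:
  Kai: 1 of 2 neighbours < 2, holds.
  Nia: 1 of 3 neighbours ≥ 1, votes yes.
  Omar: 1 of 3 neighbours ≥ 1, votes yes.
Round 3 — checking thresholds:
  Fay: 2 of 3 neighbours < 3, holds.
  Kai: 2 of 2 neighbours ≥ 2, votes yes.
  Lee: 1 of 2 neighbours < 2, holds.
Round 4 — no new yes votes; cascade stops.

Gus, Kai, Nia, Omar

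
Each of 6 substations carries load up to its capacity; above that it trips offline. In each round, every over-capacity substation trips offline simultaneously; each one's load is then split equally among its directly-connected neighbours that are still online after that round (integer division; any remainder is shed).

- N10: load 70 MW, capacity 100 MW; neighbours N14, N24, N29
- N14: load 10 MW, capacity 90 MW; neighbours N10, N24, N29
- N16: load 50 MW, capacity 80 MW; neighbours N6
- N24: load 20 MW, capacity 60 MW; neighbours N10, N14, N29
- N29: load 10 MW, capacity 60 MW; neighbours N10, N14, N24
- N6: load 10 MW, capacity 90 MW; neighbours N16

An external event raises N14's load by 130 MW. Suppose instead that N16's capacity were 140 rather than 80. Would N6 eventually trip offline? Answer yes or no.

no

With N16's capacity at 140:
Round 1 — N14 at 140 > 90. N14 trips offline.
  N14 sheds 140 MW to N10, N24, N29: 46 each (2 lost).
    N10: 70+46 = 116 > 100
    N24: 20+46 = 66 > 60
    N29: 10+46 = 56 ≤ 60
Round 2 — N10, N24 trip offline.
  N10 sheds 116 MW to N29: 116 each.
    N29: 56+116 = 172 > 60
  N24 sheds 66 MW to N29: 66 each.
    N29: 172+66 = 238 > 60
Round 3 — N29 trips offline.
  N29 sheds 238 MW: no online neighbours, lost.
No further trips.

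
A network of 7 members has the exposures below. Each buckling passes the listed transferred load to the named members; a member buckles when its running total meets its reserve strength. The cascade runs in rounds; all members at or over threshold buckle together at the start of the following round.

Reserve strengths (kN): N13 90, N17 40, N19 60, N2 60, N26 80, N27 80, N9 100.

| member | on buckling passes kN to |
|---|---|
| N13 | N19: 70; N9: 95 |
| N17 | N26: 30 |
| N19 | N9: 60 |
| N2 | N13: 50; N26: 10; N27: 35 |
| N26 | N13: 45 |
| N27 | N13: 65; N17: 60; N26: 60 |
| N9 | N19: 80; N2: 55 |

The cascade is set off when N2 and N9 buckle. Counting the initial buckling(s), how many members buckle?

3

Round 1 — N2, N9 buckle (initial).
  N13: +50 → 50 < 90
  N19: +80 → 80 ≥ 60
  N26: +10 → 10 < 80
  N27: +35 → 35 < 80
Round 2 — N19 buckles.
No further bucklings.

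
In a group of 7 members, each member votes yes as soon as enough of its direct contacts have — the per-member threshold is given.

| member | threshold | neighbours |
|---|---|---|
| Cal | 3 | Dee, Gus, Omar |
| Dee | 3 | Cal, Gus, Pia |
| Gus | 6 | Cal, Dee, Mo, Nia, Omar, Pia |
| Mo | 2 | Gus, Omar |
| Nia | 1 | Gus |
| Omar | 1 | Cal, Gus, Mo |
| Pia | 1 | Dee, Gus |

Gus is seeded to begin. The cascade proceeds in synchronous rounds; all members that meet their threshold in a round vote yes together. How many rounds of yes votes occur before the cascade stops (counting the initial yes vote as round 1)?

Round 1 — Gus votes yes (initial).
Round 2 — checking thresholds:
  Cal: 1 of 3 neighbours < 3, below threshold.
  Dee: 1 of 3 neighbours < 3, below threshold.
  Mo: 1 of 2 neighbours < 2, below threshold.
  Nia: 1 of 1 neighbours ≥ 1, votes yes.
  Omar: 1 of 3 neighbours ≥ 1, votes yes.
  Pia: 1 of 2 neighbours ≥ 1, votes yes.
Round 3 — checking thresholds:
  Cal: 2 of 3 neighbours < 3, below threshold.
  Dee: 2 of 3 neighbours < 3, below threshold.
  Mo: 2 of 2 neighbours ≥ 2, votes yes.
Round 4 — no new yes votes; cascade stops.

3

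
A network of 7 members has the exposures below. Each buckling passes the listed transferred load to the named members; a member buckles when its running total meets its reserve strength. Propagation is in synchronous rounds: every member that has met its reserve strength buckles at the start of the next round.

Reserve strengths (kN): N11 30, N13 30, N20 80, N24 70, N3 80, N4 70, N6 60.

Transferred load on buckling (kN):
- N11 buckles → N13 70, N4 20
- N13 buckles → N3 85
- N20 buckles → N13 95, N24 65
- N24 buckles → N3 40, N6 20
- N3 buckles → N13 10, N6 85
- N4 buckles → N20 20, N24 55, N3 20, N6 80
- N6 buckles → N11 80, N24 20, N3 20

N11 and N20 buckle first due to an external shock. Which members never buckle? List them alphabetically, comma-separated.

Round 1 — N11, N20 buckle (initial).
  N13: +70+95 → 165 ≥ 30
  N24: +65 → 65 < 70
  N4: +20 → 20 < 70
Round 2 — N13 buckles.
  N3: +85 → 85 ≥ 80
Round 3 — N3 buckles.
  N6: +85 → 85 ≥ 60
Round 4 — N6 buckles.
  N24: +20 → 85 ≥ 70
Round 5 — N24 buckles.
No further bucklings.

N4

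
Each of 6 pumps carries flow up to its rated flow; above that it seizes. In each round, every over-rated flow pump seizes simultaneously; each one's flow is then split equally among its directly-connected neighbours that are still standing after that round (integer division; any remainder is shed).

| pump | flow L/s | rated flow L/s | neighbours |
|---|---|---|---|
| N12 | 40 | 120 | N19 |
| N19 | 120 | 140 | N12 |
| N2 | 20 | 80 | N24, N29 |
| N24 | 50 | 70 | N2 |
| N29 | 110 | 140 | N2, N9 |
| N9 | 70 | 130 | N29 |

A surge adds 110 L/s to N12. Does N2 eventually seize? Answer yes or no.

Round 1 — N12 at 150 > 120. N12 seizes.
  N12 sheds 150 L/s to N19: 150 each.
    N19: 120+150 = 270 > 140
Round 2 — N19 seizes.
  N19 sheds 270 L/s: no online neighbours, lost.
No further seizures.

no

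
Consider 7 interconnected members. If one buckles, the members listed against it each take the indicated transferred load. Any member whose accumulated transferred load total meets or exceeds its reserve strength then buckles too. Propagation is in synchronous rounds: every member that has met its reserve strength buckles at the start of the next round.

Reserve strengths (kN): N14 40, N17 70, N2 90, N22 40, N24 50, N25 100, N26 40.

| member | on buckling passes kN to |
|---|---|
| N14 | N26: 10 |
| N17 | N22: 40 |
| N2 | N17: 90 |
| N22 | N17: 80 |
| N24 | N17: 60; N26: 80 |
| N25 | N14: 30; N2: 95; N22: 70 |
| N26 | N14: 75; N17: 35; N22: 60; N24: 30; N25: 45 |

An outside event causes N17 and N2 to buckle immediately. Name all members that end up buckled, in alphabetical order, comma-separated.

Round 1 — N17, N2 buckle (initial).
  N22: +40 → 40 ≥ 40
Round 2 — N22 buckles.
No further bucklings.

N17, N2, N22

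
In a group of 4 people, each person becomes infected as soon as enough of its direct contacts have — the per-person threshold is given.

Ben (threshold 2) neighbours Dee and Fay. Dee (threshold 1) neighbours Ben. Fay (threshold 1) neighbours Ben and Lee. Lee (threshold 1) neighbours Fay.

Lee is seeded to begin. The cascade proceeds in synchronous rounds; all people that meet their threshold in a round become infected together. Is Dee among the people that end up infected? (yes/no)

Round 1 — Lee becomes infected (initial).
Round 2 — checking thresholds:
  Fay: 1 of 2 neighbours ≥ 1, becomes infected.
Round 3 — no new infections; cascade stops.

no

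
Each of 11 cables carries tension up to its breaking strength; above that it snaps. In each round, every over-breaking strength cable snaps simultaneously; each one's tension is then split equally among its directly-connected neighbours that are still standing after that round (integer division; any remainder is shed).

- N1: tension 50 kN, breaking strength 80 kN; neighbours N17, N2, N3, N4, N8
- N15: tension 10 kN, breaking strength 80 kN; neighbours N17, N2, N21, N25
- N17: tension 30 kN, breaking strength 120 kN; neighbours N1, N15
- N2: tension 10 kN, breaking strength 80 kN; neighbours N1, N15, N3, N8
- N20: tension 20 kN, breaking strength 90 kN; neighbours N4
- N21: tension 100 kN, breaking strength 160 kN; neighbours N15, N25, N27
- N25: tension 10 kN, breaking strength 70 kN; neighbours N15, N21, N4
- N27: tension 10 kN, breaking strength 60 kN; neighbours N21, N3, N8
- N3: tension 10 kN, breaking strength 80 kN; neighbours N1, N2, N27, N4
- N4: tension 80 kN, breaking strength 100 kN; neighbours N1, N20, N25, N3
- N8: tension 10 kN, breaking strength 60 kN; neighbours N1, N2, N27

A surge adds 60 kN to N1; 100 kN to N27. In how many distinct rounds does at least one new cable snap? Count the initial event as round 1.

5

Round 1 — N1 at 110 > 80; N27 at 110 > 60. N1, N27 snap.
  N1 sheds 110 kN to N17, N2, N3, N4, N8: 22 each.
    N17: 30+22 = 52 ≤ 120
    N2: 10+22 = 32 ≤ 80
    N3: 10+22 = 32 ≤ 80
    N4: 80+22 = 102 > 100
    N8: 10+22 = 32 ≤ 60
  N27 sheds 110 kN to N21, N3, N8: 36 each (2 lost).
    N21: 100+36 = 136 ≤ 160
    N3: 32+36 = 68 ≤ 80
    N8: 32+36 = 68 > 60
Round 2 — N4, N8 snap.
  N4 sheds 102 kN to N20, N25, N3: 34 each.
    N20: 20+34 = 54 ≤ 90
    N25: 10+34 = 44 ≤ 70
    N3: 68+34 = 102 > 80
  N8 sheds 68 kN to N2: 68 each.
    N2: 32+68 = 100 > 80
Round 3 — N2, N3 snap.
  N2 sheds 100 kN to N15: 100 each.
    N15: 10+100 = 110 > 80
  N3 sheds 102 kN: no online neighbours, lost.
Round 4 — N15 snaps.
  N15 sheds 110 kN to N17, N21, N25: 36 each (2 lost).
    N17: 52+36 = 88 ≤ 120
    N21: 136+36 = 172 > 160
    N25: 44+36 = 80 > 70
Round 5 — N21, N25 snap.
  N21 sheds 172 kN: no online neighbours, lost.
  N25 sheds 80 kN: no online neighbours, lost.
No further breaks.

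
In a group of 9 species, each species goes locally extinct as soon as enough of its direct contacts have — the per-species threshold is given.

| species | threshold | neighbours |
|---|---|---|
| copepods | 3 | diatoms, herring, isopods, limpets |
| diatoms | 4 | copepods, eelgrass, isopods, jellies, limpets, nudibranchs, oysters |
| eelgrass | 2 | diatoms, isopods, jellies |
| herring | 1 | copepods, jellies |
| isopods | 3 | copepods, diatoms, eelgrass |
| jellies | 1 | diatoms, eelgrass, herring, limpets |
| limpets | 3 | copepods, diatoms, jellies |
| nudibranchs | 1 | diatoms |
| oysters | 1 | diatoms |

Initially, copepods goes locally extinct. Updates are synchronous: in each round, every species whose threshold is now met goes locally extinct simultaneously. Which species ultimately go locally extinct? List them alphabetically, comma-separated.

copepods, herring, jellies

Round 1 — copepods goes locally extinct (initial).
Round 2 — checking thresholds:
  diatoms: 1 of 7 neighbours < 4, holds.
  herring: 1 of 2 neighbours ≥ 1, goes locally extinct.
  isopods: 1 of 3 neighbours < 3, holds.
  limpets: 1 of 3 neighbours < 3, holds.
Round 3 — checking thresholds:
  diatoms: 1 of 7 neighbours < 4, holds.
  isopods: 1 of 3 neighbours < 3, holds.
  jellies: 1 of 4 neighbours ≥ 1, goes locally extinct.
  limpets: 1 of 3 neighbours < 3, holds.
Round 4 — no new extinctions; cascade stops.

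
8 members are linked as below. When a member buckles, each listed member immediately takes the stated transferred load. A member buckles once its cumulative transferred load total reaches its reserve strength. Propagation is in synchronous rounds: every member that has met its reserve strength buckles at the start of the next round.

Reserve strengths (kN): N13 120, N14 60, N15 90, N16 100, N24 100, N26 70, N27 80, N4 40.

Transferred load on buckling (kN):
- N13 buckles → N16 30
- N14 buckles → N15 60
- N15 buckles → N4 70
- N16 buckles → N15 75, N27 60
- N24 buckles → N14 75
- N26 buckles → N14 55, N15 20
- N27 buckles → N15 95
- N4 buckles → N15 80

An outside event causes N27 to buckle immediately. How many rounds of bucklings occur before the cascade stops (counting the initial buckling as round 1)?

Round 1 — N27 buckles (initial).
  N15: +95 → 95 ≥ 90
Round 2 — N15 buckles.
  N4: +70 → 70 ≥ 40
Round 3 — N4 buckles.
No further bucklings.

3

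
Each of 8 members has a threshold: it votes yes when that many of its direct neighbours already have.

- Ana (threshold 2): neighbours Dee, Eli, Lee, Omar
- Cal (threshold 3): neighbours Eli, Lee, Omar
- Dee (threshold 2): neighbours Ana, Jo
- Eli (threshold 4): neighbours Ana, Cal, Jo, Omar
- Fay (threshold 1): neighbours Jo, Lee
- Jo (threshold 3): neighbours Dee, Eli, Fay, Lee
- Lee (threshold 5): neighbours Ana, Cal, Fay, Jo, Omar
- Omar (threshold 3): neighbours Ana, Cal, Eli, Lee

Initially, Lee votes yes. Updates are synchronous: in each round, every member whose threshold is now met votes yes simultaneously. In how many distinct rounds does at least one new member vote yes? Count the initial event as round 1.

Round 1 — Lee votes yes (initial).
Round 2 — checking thresholds:
  Ana: 1 of 4 neighbours < 2, holds.
  Cal: 1 of 3 neighbours < 3, holds.
  Fay: 1 of 2 neighbours ≥ 1, votes yes.
  Jo: 1 of 4 neighbours < 3, holds.
  Omar: 1 of 4 neighbours < 3, holds.
Round 3 — no new yes votes; cascade stops.

2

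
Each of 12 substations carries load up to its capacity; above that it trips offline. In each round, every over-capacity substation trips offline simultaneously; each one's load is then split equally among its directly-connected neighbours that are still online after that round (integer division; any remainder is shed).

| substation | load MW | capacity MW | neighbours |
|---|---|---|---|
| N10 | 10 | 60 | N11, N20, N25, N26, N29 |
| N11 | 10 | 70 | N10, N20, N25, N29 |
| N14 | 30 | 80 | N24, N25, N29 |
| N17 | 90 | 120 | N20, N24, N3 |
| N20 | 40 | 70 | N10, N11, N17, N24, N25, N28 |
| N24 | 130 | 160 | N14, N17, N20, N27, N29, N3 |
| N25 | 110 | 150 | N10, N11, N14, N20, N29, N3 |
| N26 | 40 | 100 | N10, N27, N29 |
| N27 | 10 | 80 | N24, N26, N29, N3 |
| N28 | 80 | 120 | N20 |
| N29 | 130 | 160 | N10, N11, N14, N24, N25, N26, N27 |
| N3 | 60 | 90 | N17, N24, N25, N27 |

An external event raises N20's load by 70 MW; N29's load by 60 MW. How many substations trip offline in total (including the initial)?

11

Round 1 — N20 at 110 > 70; N29 at 190 > 160. N20, N29 trip offline.
  N20 sheds 110 MW to N10, N11, N17, N24, N25, N28: 18 each (2 lost).
    N10: 10+18 = 28 ≤ 60
    N11: 10+18 = 28 ≤ 70
    N17: 90+18 = 108 ≤ 120
    N24: 130+18 = 148 ≤ 160
    N25: 110+18 = 128 ≤ 150
    N28: 80+18 = 98 ≤ 120
  N29 sheds 190 MW to N10, N11, N14, N24, N25, N26, N27: 27 each (1 lost).
    N10: 28+27 = 55 ≤ 60
    N11: 28+27 = 55 ≤ 70
    N14: 30+27 = 57 ≤ 80
    N24: 148+27 = 175 > 160
    N25: 128+27 = 155 > 150
    N26: 40+27 = 67 ≤ 100
    N27: 10+27 = 37 ≤ 80
Round 2 — N24, N25 trip offline.
  N24 sheds 175 MW to N14, N17, N27, N3: 43 each (3 lost).
    N14: 57+43 = 100 > 80
    N17: 108+43 = 151 > 120
    N27: 37+43 = 80 ≤ 80
    N3: 60+43 = 103 > 90
  N25 sheds 155 MW to N10, N11, N14, N3: 38 each (3 lost).
    N10: 55+38 = 93 > 60
    N11: 55+38 = 93 > 70
    N14: 100+38 = 138 > 80
    N3: 103+38 = 141 > 90
Round 3 — N10, N11, N14, N17, N3 trip offline.
  N10 sheds 93 MW to N26: 93 each.
    N26: 67+93 = 160 > 100
  N11 sheds 93 MW: no online neighbours, lost.
  N14 sheds 138 MW: no online neighbours, lost.
  N17 sheds 151 MW: no online neighbours, lost.
  N3 sheds 141 MW to N27: 141 each.
    N27: 80+141 = 221 > 80
Round 4 — N26, N27 trip offline.
  N26 sheds 160 MW: no online neighbours, lost.
  N27 sheds 221 MW: no online neighbours, lost.
No further trips.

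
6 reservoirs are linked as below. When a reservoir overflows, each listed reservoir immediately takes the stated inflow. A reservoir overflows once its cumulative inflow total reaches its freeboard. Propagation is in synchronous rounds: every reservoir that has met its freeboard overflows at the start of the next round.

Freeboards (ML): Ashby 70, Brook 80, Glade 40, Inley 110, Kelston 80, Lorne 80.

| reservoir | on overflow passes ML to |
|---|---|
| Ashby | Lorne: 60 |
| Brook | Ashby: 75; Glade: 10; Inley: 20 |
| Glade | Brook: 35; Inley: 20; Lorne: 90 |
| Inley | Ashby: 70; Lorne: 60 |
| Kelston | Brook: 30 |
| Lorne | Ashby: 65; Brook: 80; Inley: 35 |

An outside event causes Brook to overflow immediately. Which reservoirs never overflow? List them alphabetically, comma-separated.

Round 1 — Brook overflows (initial).
  Ashby: +75 → 75 ≥ 70
  Glade: +10 → 10 < 40
  Inley: +20 → 20 < 110
Round 2 — Ashby overflows.
  Lorne: +60 → 60 < 80
No further overflows.

Glade, Inley, Kelston, Lorne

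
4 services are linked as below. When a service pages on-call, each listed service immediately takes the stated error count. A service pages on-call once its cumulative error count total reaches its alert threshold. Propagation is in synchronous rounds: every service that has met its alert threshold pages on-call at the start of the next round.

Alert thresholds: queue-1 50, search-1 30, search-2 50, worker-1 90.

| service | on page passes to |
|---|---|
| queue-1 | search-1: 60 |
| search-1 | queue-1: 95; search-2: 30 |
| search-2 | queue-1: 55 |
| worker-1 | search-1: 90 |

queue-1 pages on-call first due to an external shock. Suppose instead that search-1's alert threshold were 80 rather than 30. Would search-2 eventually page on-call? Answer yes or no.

With search-1's alert threshold at 80:
Round 1 — queue-1 pages on-call (initial).
  search-1: +60 → 60 < 80
No further pages.

no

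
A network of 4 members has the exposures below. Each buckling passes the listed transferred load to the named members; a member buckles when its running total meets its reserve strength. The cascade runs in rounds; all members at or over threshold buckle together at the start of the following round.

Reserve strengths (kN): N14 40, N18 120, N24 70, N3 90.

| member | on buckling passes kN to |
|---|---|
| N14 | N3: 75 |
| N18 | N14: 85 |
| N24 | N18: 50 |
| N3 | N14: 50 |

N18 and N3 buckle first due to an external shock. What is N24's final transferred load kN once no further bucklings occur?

Round 1 — N18, N3 buckle (initial).
  N14: +85+50 → 135 ≥ 40
Round 2 — N14 buckles.
No further bucklings.

0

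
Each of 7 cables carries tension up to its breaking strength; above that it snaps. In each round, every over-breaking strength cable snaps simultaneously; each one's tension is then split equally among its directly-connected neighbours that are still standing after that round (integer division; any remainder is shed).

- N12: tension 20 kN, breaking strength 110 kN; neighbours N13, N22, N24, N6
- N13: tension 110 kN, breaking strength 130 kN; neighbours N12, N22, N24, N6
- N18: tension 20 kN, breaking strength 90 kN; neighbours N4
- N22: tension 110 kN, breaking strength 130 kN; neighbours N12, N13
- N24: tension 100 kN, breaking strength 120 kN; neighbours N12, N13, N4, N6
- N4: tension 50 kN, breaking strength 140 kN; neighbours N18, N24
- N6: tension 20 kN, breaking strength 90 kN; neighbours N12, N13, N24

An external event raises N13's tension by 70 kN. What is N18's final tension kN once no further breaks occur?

20

Round 1 — N13 at 180 > 130. N13 snaps.
  N13 sheds 180 kN to N12, N22, N24, N6: 45 each.
    N12: 20+45 = 65 ≤ 110
    N22: 110+45 = 155 > 130
    N24: 100+45 = 145 > 120
    N6: 20+45 = 65 ≤ 90
Round 2 — N22, N24 snap.
  N22 sheds 155 kN to N12: 155 each.
    N12: 65+155 = 220 > 110
  N24 sheds 145 kN to N12, N4, N6: 48 each (1 lost).
    N12: 220+48 = 268 > 110
    N4: 50+48 = 98 ≤ 140
    N6: 65+48 = 113 > 90
Round 3 — N12, N6 snap.
  N12 sheds 268 kN: no online neighbours, lost.
  N6 sheds 113 kN: no online neighbours, lost.
No further breaks.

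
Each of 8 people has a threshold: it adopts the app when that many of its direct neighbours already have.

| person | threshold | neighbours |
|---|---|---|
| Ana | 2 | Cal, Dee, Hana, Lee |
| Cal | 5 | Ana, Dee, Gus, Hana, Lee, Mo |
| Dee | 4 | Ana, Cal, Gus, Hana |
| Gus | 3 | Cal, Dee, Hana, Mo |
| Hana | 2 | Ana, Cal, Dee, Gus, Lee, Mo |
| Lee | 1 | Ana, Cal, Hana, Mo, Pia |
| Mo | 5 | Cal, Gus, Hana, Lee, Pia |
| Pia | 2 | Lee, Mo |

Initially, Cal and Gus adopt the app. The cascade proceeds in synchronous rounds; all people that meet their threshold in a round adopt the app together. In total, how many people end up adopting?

Round 1 — Cal, Gus adopt the app (initial).
Round 2 — checking thresholds:
  Ana: 1 of 4 neighbours < 2, below threshold.
  Dee: 2 of 4 neighbours < 4, below threshold.
  Hana: 2 of 6 neighbours ≥ 2, adopts the app.
  Lee: 1 of 5 neighbours ≥ 1, adopts the app.
  Mo: 2 of 5 neighbours < 5, below threshold.
Round 3 — checking thresholds:
  Ana: 3 of 4 neighbours ≥ 2, adopts the app.
  Dee: 3 of 4 neighbours < 4, below threshold.
  Mo: 4 of 5 neighbours < 5, below threshold.
  Pia: 1 of 2 neighbours < 2, below threshold.
Round 4 — checking thresholds:
  Dee: 4 of 4 neighbours ≥ 4, adopts the app.
  Mo: 4 of 5 neighbours < 5, below threshold.
  Pia: 1 of 2 neighbours < 2, below threshold.
Round 5 — no new adoptions; cascade stops.

6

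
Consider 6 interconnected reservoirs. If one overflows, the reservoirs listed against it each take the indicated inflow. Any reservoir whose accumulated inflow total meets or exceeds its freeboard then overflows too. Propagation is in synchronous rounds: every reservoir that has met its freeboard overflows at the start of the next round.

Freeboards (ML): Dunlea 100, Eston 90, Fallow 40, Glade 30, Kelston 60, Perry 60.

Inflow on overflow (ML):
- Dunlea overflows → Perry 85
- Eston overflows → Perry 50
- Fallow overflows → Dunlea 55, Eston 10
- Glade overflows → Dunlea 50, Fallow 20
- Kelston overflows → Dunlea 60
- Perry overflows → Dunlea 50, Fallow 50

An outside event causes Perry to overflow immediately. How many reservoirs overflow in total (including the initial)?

Round 1 — Perry overflows (initial).
  Dunlea: +50 → 50 < 100
  Fallow: +50 → 50 ≥ 40
Round 2 — Fallow overflows.
  Dunlea: +55 → 105 ≥ 100
  Eston: +10 → 10 < 90
Round 3 — Dunlea overflows.
No further overflows.

3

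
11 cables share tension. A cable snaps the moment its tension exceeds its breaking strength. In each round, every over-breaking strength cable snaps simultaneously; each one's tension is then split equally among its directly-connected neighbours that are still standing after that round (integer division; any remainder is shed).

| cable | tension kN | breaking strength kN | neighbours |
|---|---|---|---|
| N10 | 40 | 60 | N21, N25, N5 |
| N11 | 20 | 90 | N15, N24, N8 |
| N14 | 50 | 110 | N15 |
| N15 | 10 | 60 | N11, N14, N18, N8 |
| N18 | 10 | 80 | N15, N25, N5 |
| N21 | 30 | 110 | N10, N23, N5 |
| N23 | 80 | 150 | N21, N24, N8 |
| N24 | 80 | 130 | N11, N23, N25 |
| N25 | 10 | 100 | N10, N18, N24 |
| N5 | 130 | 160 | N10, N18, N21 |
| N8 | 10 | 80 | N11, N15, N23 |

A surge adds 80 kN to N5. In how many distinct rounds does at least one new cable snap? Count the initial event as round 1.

7

Round 1 — N5 at 210 > 160. N5 snaps.
  N5 sheds 210 kN to N10, N18, N21: 70 each.
    N10: 40+70 = 110 > 60
    N18: 10+70 = 80 ≤ 80
    N21: 30+70 = 100 ≤ 110
Round 2 — N10 snaps.
  N10 sheds 110 kN to N21, N25: 55 each.
    N21: 100+55 = 155 > 110
    N25: 10+55 = 65 ≤ 100
Round 3 — N21 snaps.
  N21 sheds 155 kN to N23: 155 each.
    N23: 80+155 = 235 > 150
Round 4 — N23 snaps.
  N23 sheds 235 kN to N24, N8: 117 each (1 lost).
    N24: 80+117 = 197 > 130
    N8: 10+117 = 127 > 80
Round 5 — N24, N8 snap.
  N24 sheds 197 kN to N11, N25: 98 each (1 lost).
    N11: 20+98 = 118 > 90
    N25: 65+98 = 163 > 100
  N8 sheds 127 kN to N11, N15: 63 each (1 lost).
    N11: 118+63 = 181 > 90
    N15: 10+63 = 73 > 60
Round 6 — N11, N15, N25 snap.
  N11 sheds 181 kN: no online neighbours, lost.
  N15 sheds 73 kN to N14, N18: 36 each (1 lost).
    N14: 50+36 = 86 ≤ 110
    N18: 80+36 = 116 > 80
  N25 sheds 163 kN to N18: 163 each.
    N18: 116+163 = 279 > 80
Round 7 — N18 snaps.
  N18 sheds 279 kN: no online neighbours, lost.
No further breaks.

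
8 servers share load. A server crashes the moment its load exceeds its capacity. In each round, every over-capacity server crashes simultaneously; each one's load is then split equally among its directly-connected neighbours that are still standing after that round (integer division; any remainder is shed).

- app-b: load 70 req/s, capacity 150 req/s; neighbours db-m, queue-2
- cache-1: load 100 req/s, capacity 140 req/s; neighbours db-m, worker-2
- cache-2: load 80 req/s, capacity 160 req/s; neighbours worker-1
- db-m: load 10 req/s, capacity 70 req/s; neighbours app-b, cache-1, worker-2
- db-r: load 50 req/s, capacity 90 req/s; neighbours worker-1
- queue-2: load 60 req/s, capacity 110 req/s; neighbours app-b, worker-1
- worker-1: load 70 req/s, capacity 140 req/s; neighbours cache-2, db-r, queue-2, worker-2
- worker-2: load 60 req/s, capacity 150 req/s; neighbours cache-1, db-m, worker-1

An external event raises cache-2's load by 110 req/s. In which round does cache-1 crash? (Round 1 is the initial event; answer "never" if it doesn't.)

Round 1 — cache-2 at 190 > 160. cache-2 crashes.
  cache-2 sheds 190 req/s to worker-1: 190 each.
    worker-1: 70+190 = 260 > 140
Round 2 — worker-1 crashes.
  worker-1 sheds 260 req/s to db-r, queue-2, worker-2: 86 each (2 lost).
    db-r: 50+86 = 136 > 90
    queue-2: 60+86 = 146 > 110
    worker-2: 60+86 = 146 ≤ 150
Round 3 — db-r, queue-2 crash.
  db-r sheds 136 req/s: no online neighbours, lost.
  queue-2 sheds 146 req/s to app-b: 146 each.
    app-b: 70+146 = 216 > 150
Round 4 — app-b crashes.
  app-b sheds 216 req/s to db-m: 216 each.
    db-m: 10+216 = 226 > 70
Round 5 — db-m crashes.
  db-m sheds 226 req/s to cache-1, worker-2: 113 each.
    cache-1: 100+113 = 213 > 140
    worker-2: 146+113 = 259 > 150
Round 6 — cache-1, worker-2 crash.
  cache-1 sheds 213 req/s: no online neighbours, lost.
  worker-2 sheds 259 req/s: no online neighbours, lost.
No further crashes.

6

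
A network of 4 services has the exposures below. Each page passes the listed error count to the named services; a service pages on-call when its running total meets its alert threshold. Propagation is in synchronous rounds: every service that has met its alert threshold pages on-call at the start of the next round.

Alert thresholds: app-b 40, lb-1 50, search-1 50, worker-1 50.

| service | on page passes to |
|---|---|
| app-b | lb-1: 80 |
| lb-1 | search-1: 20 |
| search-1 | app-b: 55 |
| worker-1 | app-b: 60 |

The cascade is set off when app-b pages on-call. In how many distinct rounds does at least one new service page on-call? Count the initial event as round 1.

Round 1 — app-b pages on-call (initial).
  lb-1: +80 → 80 ≥ 50
Round 2 — lb-1 pages on-call.
  search-1: +20 → 20 < 50
No further pages.

2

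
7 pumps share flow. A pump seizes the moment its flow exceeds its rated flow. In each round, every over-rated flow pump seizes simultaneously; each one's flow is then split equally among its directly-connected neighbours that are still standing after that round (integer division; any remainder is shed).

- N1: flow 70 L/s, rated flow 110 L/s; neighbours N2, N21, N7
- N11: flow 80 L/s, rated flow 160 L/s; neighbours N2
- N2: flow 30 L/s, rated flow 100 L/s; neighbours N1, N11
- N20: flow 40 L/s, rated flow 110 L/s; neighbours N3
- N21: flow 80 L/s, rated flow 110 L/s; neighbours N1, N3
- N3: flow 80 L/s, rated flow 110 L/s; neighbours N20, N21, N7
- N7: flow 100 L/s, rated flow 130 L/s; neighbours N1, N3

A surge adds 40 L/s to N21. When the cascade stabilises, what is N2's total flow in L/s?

Round 1 — N21 at 120 > 110. N21 seizes.
  N21 sheds 120 L/s to N1, N3: 60 each.
    N1: 70+60 = 130 > 110
    N3: 80+60 = 140 > 110
Round 2 — N1, N3 seize.
  N1 sheds 130 L/s to N2, N7: 65 each.
    N2: 30+65 = 95 ≤ 100
    N7: 100+65 = 165 > 130
  N3 sheds 140 L/s to N20, N7: 70 each.
    N20: 40+70 = 110 ≤ 110
    N7: 165+70 = 235 > 130
Round 3 — N7 seizes.
  N7 sheds 235 L/s: no online neighbours, lost.
No further seizures.

95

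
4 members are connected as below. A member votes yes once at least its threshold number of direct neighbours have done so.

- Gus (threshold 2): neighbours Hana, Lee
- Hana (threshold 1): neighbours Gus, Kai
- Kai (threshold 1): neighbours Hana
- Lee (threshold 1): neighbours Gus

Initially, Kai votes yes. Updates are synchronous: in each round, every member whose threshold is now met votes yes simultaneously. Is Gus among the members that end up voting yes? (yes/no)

Round 1 — Kai votes yes (initial).
Round 2 — checking thresholds:
  Hana: 1 of 2 neighbours ≥ 1, votes yes.
Round 3 — no new yes votes; cascade stops.

no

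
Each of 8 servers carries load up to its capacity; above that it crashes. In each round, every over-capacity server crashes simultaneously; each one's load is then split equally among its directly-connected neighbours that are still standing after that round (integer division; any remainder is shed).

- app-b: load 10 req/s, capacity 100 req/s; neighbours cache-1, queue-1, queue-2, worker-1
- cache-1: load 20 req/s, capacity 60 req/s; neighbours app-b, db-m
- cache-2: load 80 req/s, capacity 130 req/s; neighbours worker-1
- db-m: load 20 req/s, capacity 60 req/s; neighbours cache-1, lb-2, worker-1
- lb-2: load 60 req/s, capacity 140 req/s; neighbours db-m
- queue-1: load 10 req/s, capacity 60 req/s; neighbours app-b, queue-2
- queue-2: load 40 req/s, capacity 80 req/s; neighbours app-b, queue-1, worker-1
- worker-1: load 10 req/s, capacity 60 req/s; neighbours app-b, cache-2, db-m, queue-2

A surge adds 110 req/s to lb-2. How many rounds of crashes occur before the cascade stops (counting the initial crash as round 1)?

Round 1 — lb-2 at 170 > 140. lb-2 crashes.
  lb-2 sheds 170 req/s to db-m: 170 each.
    db-m: 20+170 = 190 > 60
Round 2 — db-m crashes.
  db-m sheds 190 req/s to cache-1, worker-1: 95 each.
    cache-1: 20+95 = 115 > 60
    worker-1: 10+95 = 105 > 60
Round 3 — cache-1, worker-1 crash.
  cache-1 sheds 115 req/s to app-b: 115 each.
    app-b: 10+115 = 125 > 100
  worker-1 sheds 105 req/s to app-b, cache-2, queue-2: 35 each.
    app-b: 125+35 = 160 > 100
    cache-2: 80+35 = 115 ≤ 130
    queue-2: 40+35 = 75 ≤ 80
Round 4 — app-b crashes.
  app-b sheds 160 req/s to queue-1, queue-2: 80 each.
    queue-1: 10+80 = 90 > 60
    queue-2: 75+80 = 155 > 80
Round 5 — queue-1, queue-2 crash.
  queue-1 sheds 90 req/s: no online neighbours, lost.
  queue-2 sheds 155 req/s: no online neighbours, lost.
No further crashes.

5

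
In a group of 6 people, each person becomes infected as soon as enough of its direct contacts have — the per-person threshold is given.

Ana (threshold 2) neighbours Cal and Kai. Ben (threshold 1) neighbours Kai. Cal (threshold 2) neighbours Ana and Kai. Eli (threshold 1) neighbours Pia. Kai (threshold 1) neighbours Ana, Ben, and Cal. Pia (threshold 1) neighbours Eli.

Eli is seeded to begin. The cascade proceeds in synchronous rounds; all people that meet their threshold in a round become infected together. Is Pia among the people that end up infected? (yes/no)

Round 1 — Eli becomes infected (initial).
Round 2 — checking thresholds:
  Pia: 1 of 1 neighbours ≥ 1, becomes infected.
Round 3 — no new infections; cascade stops.

yes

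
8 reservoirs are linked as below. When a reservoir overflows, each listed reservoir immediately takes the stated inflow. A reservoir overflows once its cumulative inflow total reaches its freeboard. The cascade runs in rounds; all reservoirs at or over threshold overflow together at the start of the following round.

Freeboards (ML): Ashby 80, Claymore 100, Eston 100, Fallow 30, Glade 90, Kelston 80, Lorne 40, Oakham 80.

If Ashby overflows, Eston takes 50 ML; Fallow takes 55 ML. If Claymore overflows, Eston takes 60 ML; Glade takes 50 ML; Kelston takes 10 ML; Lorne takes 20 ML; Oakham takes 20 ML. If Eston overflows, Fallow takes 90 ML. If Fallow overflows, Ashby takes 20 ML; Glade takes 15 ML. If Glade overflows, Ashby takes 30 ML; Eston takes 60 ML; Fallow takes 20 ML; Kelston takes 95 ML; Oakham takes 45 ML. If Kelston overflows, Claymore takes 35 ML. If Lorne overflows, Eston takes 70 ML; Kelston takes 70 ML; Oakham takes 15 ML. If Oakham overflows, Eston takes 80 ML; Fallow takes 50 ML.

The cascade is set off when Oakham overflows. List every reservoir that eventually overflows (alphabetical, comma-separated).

Fallow, Oakham

Round 1 — Oakham overflows (initial).
  Eston: +80 → 80 < 100
  Fallow: +50 → 50 ≥ 30
Round 2 — Fallow overflows.
  Ashby: +20 → 20 < 80
  Glade: +15 → 15 < 90
No further overflows.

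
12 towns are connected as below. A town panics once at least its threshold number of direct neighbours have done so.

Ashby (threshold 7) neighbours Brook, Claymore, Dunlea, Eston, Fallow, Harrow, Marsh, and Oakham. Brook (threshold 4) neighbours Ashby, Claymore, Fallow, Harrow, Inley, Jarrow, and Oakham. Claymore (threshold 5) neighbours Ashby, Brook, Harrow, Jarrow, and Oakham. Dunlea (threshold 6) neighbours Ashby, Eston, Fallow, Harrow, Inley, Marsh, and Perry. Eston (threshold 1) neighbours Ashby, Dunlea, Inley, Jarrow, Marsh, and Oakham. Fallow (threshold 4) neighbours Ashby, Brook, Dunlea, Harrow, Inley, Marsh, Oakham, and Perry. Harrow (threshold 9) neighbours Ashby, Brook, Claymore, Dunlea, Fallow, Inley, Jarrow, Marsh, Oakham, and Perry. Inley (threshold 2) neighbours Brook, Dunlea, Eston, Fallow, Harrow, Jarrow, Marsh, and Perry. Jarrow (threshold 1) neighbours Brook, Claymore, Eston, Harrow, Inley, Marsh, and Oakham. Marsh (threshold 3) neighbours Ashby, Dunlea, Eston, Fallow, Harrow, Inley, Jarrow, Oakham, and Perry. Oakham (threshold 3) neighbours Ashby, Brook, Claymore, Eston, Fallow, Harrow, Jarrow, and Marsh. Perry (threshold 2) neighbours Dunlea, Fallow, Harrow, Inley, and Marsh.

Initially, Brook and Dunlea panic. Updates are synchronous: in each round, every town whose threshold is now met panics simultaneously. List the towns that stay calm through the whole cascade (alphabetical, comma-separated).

Ashby, Claymore, Harrow

Round 1 — Brook, Dunlea panic (initial).
Round 2 — checking thresholds:
  Ashby: 2 of 8 neighbours < 7, not yet.
  Claymore: 1 of 5 neighbours < 5, not yet.
  Eston: 1 of 6 neighbours ≥ 1, panics.
  Fallow: 2 of 8 neighbours < 4, not yet.
  Harrow: 2 of 10 neighbours < 9, not yet.
  Inley: 2 of 8 neighbours ≥ 2, panics.
  Jarrow: 1 of 7 neighbours ≥ 1, panics.
  Marsh: 1 of 9 neighbours < 3, not yet.
  Oakham: 1 of 8 neighbours < 3, not yet.
  Perry: 1 of 5 neighbours < 2, not yet.
Round 3 — checking thresholds:
  Ashby: 3 of 8 neighbours < 7, not yet.
  Claymore: 2 of 5 neighbours < 5, not yet.
  Fallow: 3 of 8 neighbours < 4, not yet.
  Harrow: 4 of 10 neighbours < 9, not yet.
  Marsh: 4 of 9 neighbours ≥ 3, panics.
  Oakham: 3 of 8 neighbours ≥ 3, panics.
  Perry: 2 of 5 neighbours ≥ 2, panics.
Round 4 — checking thresholds:
  Ashby: 5 of 8 neighbours < 7, not yet.
  Claymore: 3 of 5 neighbours < 5, not yet.
  Fallow: 6 of 8 neighbours ≥ 4, panics.
  Harrow: 7 of 10 neighbours < 9, not yet.
Round 5 — no new panics; cascade stops.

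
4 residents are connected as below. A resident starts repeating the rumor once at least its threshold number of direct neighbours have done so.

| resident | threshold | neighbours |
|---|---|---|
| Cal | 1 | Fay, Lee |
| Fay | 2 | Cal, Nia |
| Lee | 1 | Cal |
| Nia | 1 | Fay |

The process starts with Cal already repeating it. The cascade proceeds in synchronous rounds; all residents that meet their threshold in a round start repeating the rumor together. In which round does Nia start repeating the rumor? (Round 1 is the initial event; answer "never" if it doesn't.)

Round 1 — Cal starts repeating the rumor (initial).
Round 2 — checking thresholds:
  Fay: 1 of 2 neighbours < 2, below threshold.
  Lee: 1 of 1 neighbours ≥ 1, starts repeating the rumor.
Round 3 — no new spreads; cascade stops.

never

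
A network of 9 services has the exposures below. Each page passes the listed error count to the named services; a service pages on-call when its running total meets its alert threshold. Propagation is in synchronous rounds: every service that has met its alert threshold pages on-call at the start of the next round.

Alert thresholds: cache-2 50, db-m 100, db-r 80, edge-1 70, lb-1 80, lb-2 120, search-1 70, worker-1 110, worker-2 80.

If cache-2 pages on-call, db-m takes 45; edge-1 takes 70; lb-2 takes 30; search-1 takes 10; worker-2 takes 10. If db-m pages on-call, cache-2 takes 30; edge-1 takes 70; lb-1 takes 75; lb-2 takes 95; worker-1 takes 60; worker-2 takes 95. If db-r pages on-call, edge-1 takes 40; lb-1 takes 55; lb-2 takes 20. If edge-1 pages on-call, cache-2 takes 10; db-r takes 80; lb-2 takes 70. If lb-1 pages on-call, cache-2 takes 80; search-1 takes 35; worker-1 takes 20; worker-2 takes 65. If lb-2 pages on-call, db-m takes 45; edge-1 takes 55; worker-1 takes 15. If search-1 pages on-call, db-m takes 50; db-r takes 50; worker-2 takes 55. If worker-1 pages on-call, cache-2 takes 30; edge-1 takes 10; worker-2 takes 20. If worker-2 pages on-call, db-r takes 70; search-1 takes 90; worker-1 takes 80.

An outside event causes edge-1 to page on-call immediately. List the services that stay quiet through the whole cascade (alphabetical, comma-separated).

cache-2, db-m, lb-1, lb-2, search-1, worker-1, worker-2

Round 1 — edge-1 pages on-call (initial).
  cache-2: +10 → 10 < 50
  db-r: +80 → 80 ≥ 80
  lb-2: +70 → 70 < 120
Round 2 — db-r pages on-call.
  lb-1: +55 → 55 < 80
  lb-2: +20 → 90 < 120
No further pages.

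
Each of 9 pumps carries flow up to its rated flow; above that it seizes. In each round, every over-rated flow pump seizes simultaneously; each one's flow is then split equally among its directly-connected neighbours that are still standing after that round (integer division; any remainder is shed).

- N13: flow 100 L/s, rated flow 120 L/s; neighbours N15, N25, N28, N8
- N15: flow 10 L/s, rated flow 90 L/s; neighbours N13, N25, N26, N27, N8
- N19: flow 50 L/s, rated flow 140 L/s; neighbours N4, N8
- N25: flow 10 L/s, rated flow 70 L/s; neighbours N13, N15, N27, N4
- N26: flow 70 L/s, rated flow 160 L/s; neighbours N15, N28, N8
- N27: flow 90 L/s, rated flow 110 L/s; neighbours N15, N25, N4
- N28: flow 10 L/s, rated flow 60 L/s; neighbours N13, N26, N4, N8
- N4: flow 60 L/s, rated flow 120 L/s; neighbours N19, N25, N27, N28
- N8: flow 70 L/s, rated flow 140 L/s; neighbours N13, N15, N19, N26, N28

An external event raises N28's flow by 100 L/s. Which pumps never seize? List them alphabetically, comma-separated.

N15, N19, N25, N26, N27, N4, N8

Round 1 — N28 at 110 > 60. N28 seizes.
  N28 sheds 110 L/s to N13, N26, N4, N8: 27 each (2 lost).
    N13: 100+27 = 127 > 120
    N26: 70+27 = 97 ≤ 160
    N4: 60+27 = 87 ≤ 120
    N8: 70+27 = 97 ≤ 140
Round 2 — N13 seizes.
  N13 sheds 127 L/s to N15, N25, N8: 42 each (1 lost).
    N15: 10+42 = 52 ≤ 90
    N25: 10+42 = 52 ≤ 70
    N8: 97+42 = 139 ≤ 140
No further seizures.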